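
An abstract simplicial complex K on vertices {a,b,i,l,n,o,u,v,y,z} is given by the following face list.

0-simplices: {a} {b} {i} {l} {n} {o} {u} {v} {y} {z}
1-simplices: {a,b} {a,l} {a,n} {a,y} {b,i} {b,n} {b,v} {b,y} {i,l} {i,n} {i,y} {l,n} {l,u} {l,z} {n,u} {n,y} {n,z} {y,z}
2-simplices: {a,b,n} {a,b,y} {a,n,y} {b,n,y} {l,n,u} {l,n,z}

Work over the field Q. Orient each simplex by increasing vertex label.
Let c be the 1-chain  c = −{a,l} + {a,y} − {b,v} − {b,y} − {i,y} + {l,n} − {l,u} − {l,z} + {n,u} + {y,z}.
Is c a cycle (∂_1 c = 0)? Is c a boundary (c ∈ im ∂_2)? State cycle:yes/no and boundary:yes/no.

cycle:no boundary:no

n_0=10 n_1=18 n_2=6  [Q]
∂1: piv[ab,al,an,ay,bi,bv,lu,lz] rk=8  ker:bn,by,il,in,iy,ln,nu,ny,nz,yz
∂2: piv[abn,aby,any,lnu,lnz] rk=5  ker:bny
∂1c = 2·{b} + {i} − {v} − 2·{y}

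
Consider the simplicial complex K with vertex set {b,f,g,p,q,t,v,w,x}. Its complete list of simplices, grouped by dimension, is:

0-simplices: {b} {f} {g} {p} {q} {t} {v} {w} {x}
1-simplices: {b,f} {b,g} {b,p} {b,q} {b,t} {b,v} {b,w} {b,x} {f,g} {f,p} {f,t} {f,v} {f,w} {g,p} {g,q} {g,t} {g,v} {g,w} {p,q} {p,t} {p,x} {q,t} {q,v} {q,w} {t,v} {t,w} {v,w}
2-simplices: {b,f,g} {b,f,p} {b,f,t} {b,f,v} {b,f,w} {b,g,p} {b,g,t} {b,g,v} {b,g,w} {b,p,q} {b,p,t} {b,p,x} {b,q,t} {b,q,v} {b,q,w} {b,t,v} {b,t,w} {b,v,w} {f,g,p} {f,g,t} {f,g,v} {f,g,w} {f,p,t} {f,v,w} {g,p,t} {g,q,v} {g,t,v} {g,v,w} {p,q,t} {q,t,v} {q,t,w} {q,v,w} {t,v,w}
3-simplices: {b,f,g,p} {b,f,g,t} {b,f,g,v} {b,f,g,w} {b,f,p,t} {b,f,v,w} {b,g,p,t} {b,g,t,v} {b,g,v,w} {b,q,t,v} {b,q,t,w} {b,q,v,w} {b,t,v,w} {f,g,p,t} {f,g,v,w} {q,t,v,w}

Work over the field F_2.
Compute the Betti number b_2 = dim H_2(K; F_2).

b_2=1

n_0=9 n_1=27 n_2=33 n_3=16  [Z2]
∂1: piv[bf,bg,bp,bq,bt,bv,bw,bx] rk=8  ker:fg,fp,ft,fv,fw,gp,gq,gt,gv,gw,pq,pt,px,qt,qv,qw,tv,tw,vw
∂2: piv[bfg,bfp,bft,bfv,bfw,bgp,bgt,bgv,bgw,bpq,bpt,bpx,bqt,bqv,bqw,btv,btw,bvw,gqv] rk=19  ker:fgp,fgt,fgv,fgw,fpt,fvw,gpt,gtv,gvw,pqt,qtv,qtw,qvw,tvw
∂3: piv[bfgp,bfgt,bfgv,bfgw,bfpt,bfvw,bgpt,bgtv,bgvw,bqtv,bqtw,bqvw,btvw] rk=13  ker:fgpt,fgvw,qtvw
b_2=(33−19)−13=1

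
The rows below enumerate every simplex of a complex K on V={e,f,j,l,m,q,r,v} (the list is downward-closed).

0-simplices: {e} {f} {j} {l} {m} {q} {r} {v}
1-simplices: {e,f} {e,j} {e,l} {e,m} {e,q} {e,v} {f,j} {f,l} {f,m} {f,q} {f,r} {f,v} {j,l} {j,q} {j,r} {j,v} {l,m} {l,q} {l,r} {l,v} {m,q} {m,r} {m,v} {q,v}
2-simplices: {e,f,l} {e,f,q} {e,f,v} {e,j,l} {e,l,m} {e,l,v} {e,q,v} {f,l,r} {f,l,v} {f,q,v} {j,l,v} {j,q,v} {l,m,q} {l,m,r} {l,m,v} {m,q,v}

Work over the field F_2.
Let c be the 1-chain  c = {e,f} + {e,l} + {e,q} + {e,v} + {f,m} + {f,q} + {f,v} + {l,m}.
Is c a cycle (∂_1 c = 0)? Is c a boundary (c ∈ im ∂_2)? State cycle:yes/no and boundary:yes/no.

cycle:yes boundary:no

n_0=8 n_1=24 n_2=16  [Z2]
∂1: piv[ef,ej,el,em,eq,ev,fr] rk=7  ker:fj,fl,fm,fq,fv,jl,jq,jr,jv,lm,lq,lr,lv,mq,mr,mv,qv
∂2: piv[efl,efq,efv,ejl,elm,elv,eqv,flr,jlv,jqv,lmq,lmr,lmv,mqv] rk=14  ker:flv,fqv
∂1c = 0
c vs im∂2: residual ≠ 0 ⇒ not boundary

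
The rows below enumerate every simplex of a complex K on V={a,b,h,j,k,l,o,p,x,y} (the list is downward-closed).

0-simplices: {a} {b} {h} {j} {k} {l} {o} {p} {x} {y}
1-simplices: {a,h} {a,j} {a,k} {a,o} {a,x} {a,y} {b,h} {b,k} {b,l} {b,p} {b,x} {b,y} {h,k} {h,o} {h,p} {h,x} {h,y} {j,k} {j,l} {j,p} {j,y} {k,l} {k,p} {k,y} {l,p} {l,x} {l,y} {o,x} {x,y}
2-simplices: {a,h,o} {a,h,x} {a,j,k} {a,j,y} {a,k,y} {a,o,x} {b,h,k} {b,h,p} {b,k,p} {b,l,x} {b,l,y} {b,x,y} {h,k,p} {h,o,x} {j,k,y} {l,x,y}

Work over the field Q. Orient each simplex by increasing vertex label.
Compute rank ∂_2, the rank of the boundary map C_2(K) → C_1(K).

n_0=10 n_1=29 n_2=16  [Q]
∂1: piv[ah,aj,ak,ao,ax,ay,bh,bl,bp] rk=9  ker:bk,bx,by,hk,ho,hp,hx,hy,jk,jl,jp,jy,kl,kp,ky,lp,lx,ly,ox,xy
∂2: piv[aho,ahx,ajk,ajy,aky,aox,bhk,bhp,bkp,blx,bly,bxy] rk=12  ker:hkp,hox,jky,lxy
rk∂_2=12

rank∂_2=12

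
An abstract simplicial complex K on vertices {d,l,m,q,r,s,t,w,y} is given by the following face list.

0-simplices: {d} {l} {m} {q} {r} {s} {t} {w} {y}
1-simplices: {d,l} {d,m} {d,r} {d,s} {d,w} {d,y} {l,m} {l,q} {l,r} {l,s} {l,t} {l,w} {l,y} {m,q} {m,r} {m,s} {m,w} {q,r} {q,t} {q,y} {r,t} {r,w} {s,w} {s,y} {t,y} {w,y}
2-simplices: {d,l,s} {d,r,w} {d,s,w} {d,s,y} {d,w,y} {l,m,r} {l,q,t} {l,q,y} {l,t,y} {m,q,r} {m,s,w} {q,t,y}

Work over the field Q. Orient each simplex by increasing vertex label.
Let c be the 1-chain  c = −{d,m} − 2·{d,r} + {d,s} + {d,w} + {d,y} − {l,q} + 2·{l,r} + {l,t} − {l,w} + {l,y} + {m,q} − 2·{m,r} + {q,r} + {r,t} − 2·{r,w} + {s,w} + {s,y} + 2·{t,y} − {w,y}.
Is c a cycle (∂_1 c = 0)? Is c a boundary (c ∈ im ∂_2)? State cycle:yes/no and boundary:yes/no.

cycle:no boundary:no

n_0=9 n_1=26 n_2=12  [Q]
∂1: piv[dl,dm,dr,ds,dw,dy,lq,lt] rk=8  ker:lm,lr,ls,lw,ly,mq,mr,ms,mw,qr,qt,qy,rt,rw,sw,sy,ty,wy
∂2: piv[dls,drw,dsw,dsy,dwy,lmr,lqt,lqy,lty,mqr,msw] rk=11  ker:qty
∂1c = −2·{l} − {q} − {s} + 4·{y}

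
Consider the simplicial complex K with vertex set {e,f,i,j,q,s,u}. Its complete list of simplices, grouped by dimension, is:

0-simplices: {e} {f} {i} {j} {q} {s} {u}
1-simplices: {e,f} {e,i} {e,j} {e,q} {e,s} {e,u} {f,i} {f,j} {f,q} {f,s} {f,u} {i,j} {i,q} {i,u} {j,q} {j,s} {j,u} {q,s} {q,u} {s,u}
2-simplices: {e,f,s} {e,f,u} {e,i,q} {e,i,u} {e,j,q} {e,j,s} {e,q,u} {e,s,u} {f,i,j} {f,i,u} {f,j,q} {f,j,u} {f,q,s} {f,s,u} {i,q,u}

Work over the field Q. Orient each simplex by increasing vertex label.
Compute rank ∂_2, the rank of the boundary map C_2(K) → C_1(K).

rank∂_2=13

n_0=7 n_1=20 n_2=15  [Q]
∂1: piv[ef,ei,ej,eq,es,eu] rk=6  ker:fi,fj,fq,fs,fu,ij,iq,iu,jq,js,ju,qs,qu,su
∂2: piv[efs,efu,eiq,eiu,ejq,ejs,equ,esu,fij,fiu,fjq,fju,fqs] rk=13  ker:fsu,iqu
rk∂_2=13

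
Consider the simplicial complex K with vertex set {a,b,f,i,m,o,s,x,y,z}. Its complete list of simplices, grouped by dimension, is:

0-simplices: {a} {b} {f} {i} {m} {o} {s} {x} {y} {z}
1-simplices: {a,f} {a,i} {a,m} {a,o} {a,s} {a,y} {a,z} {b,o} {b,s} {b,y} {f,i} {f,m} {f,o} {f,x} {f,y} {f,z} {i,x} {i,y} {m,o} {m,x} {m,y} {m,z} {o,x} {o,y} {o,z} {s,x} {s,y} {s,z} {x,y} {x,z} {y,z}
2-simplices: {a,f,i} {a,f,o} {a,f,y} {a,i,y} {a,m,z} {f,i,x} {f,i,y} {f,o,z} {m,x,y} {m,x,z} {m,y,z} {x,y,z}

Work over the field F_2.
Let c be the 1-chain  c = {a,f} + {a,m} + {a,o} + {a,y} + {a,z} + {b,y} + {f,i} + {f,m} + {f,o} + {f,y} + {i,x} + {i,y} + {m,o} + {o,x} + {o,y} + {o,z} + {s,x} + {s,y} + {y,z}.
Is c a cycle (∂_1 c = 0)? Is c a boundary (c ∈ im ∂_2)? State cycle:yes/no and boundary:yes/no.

cycle:no boundary:no

n_0=10 n_1=31 n_2=12  [Z2]
∂1: piv[af,ai,am,ao,as,ay,az,bo,fx] rk=9  ker:bs,by,fi,fm,fo,fy,fz,ix,iy,mo,mx,my,mz,ox,oy,oz,sx,sy,sz,xy,xz,yz
∂2: piv[afi,afo,afy,aiy,amz,fix,foz,mxy,mxz,myz] rk=10  ker:fiy,xyz
∂1c = {a} + {b} + {f} + {i} + {m} + {x} + {y} + {z}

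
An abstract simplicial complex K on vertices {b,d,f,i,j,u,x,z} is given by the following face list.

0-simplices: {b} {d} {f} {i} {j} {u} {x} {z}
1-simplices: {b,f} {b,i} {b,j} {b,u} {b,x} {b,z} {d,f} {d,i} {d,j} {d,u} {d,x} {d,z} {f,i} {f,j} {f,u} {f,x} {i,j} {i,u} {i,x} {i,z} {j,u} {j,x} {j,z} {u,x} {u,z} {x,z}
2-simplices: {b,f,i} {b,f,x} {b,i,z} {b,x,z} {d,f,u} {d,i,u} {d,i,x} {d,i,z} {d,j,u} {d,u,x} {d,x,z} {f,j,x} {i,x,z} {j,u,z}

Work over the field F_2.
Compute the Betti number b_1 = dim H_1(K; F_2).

n_0=8 n_1=26 n_2=14  [Z2]
∂1: piv[bf,bi,bj,bu,bx,bz,df] rk=7  ker:di,dj,du,dx,dz,fi,fj,fu,fx,ij,iu,ix,iz,ju,jx,jz,ux,uz,xz
∂2: piv[bfi,bfx,biz,bxz,dfu,diu,dix,diz,dju,dux,dxz,fjx,juz] rk=13  ker:ixz
b_1=(26−7)−13=6

b_1=6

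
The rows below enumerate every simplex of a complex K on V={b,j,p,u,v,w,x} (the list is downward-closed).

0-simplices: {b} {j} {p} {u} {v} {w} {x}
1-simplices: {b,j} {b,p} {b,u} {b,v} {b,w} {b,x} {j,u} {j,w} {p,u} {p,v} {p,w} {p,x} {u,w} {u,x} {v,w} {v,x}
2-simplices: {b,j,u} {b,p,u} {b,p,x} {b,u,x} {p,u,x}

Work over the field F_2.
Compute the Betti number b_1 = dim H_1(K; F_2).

n_0=7 n_1=16 n_2=5  [Z2]
∂1: piv[bj,bp,bu,bv,bw,bx] rk=6  ker:ju,jw,pu,pv,pw,px,uw,ux,vw,vx
∂2: piv[bju,bpu,bpx,bux] rk=4  ker:pux
b_1=(16−6)−4=6

b_1=6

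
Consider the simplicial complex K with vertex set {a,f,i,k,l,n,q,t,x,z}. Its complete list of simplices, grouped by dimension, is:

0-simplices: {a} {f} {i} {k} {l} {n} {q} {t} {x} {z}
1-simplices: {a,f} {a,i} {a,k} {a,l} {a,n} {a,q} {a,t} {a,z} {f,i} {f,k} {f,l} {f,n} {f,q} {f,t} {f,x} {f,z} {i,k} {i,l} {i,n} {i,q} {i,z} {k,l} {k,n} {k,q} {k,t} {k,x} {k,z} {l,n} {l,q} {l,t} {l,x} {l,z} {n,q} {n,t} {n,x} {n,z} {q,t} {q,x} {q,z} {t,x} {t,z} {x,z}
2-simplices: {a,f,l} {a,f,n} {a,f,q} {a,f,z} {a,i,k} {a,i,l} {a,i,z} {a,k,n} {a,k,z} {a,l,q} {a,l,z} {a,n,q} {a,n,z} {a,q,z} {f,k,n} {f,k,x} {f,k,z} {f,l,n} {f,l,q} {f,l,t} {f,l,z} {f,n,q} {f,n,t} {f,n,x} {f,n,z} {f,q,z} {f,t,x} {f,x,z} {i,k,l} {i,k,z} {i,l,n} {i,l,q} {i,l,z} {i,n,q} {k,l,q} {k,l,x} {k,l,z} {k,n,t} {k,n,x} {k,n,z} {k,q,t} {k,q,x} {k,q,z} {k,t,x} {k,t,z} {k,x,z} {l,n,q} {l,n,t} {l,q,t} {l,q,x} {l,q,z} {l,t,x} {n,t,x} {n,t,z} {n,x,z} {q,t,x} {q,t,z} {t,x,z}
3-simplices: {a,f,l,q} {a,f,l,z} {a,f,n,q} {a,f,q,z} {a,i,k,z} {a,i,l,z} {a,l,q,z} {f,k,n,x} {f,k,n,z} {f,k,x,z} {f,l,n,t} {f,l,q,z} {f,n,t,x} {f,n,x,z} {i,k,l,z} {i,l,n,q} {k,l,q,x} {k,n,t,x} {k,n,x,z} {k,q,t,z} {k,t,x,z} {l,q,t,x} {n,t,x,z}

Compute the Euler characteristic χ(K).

n_0=10 n_1=42 n_2=58 n_3=23
χ=+10−42+58−23=3

χ(K)=3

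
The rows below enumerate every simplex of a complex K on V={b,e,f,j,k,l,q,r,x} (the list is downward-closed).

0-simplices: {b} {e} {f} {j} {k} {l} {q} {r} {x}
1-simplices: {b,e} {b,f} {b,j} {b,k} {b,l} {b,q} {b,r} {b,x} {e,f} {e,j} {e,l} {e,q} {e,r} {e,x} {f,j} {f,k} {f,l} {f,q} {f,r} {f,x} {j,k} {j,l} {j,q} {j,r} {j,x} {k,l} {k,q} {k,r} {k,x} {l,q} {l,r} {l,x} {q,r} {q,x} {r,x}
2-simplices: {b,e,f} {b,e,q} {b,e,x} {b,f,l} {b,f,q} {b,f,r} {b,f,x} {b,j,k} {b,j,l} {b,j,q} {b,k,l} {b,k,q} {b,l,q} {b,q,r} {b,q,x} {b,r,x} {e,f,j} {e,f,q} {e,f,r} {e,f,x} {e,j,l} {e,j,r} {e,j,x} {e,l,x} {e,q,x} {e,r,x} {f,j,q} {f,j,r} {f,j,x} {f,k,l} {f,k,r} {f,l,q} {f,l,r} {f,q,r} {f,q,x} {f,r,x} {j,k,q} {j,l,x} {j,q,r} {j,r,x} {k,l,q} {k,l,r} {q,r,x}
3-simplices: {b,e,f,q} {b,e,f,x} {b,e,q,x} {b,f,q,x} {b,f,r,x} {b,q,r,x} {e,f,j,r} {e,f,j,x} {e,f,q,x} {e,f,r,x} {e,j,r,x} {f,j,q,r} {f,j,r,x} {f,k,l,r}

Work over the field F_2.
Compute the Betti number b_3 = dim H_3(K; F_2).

b_3=2

n_0=9 n_1=35 n_2=43 n_3=14  [Z2]
∂1: piv[be,bf,bj,bk,bl,bq,br,bx] rk=8  ker:ef,ej,el,eq,er,ex,fj,fk,fl,fq,fr,fx,jk,jl,jq,jr,jx,kl,kq,kr,kx,lq,lr,lx,qr,qx,rx
∂2: piv[bef,beq,bex,bfl,bfq,bfr,bfx,bjk,bjl,bjq,bkl,bkq,blq,bqr,bqx,brx,efj,efr,ejl,ejr,ejx,elx,fjq,fkl,fkr,flr] rk=26  ker:efq,efx,eqx,erx,fjr,fjx,flq,fqr,fqx,frx,jkq,jlx,jqr,jrx,klq,klr,qrx
∂3: piv[befq,befx,beqx,bfqx,bfrx,bqrx,efjr,efjx,efrx,ejrx,fjqr,fklr] rk=12  ker:efqx,fjrx
b_3=(14−12)−0=2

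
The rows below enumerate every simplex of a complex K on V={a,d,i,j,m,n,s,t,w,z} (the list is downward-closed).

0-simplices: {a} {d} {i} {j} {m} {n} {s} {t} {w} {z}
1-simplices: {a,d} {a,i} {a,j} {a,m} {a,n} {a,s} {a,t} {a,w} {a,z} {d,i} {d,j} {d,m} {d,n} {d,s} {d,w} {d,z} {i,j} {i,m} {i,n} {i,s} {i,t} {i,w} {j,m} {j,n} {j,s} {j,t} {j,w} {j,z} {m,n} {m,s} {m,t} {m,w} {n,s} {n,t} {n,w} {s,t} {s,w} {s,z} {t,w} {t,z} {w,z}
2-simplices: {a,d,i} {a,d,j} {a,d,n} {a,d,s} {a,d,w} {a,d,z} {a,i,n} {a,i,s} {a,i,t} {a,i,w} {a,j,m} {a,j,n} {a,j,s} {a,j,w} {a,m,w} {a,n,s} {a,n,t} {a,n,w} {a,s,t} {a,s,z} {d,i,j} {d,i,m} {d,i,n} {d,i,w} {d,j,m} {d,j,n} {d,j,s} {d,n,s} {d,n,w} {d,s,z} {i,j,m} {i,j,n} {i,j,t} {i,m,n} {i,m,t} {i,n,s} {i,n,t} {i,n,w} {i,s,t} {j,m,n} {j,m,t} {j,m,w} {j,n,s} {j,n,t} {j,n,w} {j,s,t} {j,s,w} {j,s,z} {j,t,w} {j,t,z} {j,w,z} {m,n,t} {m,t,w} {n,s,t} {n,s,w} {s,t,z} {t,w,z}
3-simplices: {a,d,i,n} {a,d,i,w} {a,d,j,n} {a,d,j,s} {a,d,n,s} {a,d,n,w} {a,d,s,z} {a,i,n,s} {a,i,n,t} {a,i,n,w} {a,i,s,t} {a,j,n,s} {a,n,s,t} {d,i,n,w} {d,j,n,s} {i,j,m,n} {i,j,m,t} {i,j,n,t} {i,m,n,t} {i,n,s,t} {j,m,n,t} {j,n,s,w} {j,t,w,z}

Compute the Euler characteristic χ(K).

χ(K)=3

n_0=10 n_1=41 n_2=57 n_3=23
χ=+10−41+57−23=3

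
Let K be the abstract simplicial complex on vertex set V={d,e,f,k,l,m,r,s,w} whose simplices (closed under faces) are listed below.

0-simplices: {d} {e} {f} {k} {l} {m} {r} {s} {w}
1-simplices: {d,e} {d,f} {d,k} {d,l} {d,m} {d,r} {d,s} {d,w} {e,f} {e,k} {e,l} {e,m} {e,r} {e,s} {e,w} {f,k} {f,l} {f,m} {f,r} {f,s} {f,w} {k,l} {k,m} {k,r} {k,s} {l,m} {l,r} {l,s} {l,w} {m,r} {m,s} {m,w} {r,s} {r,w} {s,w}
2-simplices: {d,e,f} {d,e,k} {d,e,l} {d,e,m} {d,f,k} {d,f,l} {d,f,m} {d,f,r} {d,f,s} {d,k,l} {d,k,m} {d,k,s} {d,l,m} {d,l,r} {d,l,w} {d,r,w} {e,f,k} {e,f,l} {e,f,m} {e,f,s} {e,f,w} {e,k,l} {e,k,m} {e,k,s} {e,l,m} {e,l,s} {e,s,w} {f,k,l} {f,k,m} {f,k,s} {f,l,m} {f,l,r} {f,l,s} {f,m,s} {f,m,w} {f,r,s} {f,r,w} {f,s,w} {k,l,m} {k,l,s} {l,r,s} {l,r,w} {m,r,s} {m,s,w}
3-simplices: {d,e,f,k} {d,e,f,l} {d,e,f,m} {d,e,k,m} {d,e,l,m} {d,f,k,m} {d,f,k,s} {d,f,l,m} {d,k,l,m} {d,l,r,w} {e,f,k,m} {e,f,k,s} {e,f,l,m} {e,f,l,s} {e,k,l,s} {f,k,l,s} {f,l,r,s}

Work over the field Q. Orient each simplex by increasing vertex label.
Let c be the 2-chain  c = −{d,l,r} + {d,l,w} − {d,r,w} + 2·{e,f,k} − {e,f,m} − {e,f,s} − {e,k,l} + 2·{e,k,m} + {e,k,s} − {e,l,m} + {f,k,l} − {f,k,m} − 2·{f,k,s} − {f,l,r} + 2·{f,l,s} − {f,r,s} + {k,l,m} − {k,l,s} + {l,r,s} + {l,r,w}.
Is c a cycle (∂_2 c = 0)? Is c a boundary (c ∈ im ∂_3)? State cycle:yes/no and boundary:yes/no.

n_0=9 n_1=35 n_2=44 n_3=17  [Q]
∂1: piv[de,df,dk,dl,dm,dr,ds,dw] rk=8  ker:ef,ek,el,em,er,es,ew,fk,fl,fm,fr,fs,fw,kl,km,kr,ks,lm,lr,ls,lw,mr,ms,mw,rs,rw,sw
∂2: piv[def,dek,del,dem,dfk,dfl,dfm,dfr,dfs,dkl,dkm,dks,dlm,dlr,dlw,drw,efs,efw,els,esw,fms,fmw,frs,frw,mrs] rk=25  ker:efk,efl,efm,ekl,ekm,eks,elm,fkl,fkm,fks,flm,flr,fls,fsw,klm,kls,lrs,lrw,msw
∂3: piv[defk,defl,defm,dekm,delm,dfkm,dfks,dflm,dklm,dlrw,efks,efls,ekls,fkls,flrs] rk=15  ker:efkm,eflm
∂2c = 0
c vs im∂3: residual ≠ 0 ⇒ not boundary

cycle:yes boundary:no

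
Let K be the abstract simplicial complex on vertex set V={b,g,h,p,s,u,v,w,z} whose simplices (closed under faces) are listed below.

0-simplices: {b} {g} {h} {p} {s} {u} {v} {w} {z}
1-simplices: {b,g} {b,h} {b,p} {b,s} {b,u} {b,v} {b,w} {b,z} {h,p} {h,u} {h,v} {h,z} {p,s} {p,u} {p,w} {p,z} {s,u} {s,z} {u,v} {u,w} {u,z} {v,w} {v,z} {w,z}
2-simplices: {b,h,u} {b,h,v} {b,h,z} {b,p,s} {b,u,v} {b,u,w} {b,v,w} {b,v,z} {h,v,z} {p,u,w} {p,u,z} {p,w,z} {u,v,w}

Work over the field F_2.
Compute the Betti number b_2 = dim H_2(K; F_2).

n_0=9 n_1=24 n_2=13  [Z2]
∂1: piv[bg,bh,bp,bs,bu,bv,bw,bz] rk=8  ker:hp,hu,hv,hz,ps,pu,pw,pz,su,sz,uv,uw,uz,vw,vz,wz
∂2: piv[bhu,bhv,bhz,bps,buv,buw,bvw,bvz,puw,puz,pwz] rk=11  ker:hvz,uvw
b_2=(13−11)−0=2

b_2=2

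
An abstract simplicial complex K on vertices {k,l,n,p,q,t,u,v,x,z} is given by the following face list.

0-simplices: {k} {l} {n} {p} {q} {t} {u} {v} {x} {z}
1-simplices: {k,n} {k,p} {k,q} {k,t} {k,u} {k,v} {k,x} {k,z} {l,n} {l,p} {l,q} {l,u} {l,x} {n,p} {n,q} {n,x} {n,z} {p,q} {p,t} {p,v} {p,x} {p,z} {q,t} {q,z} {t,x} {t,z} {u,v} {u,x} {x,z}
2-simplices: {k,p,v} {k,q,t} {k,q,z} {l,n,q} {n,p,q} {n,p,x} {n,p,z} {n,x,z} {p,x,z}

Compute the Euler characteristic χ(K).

n_0=10 n_1=29 n_2=9
χ=+10−29+9=-10

χ(K)=-10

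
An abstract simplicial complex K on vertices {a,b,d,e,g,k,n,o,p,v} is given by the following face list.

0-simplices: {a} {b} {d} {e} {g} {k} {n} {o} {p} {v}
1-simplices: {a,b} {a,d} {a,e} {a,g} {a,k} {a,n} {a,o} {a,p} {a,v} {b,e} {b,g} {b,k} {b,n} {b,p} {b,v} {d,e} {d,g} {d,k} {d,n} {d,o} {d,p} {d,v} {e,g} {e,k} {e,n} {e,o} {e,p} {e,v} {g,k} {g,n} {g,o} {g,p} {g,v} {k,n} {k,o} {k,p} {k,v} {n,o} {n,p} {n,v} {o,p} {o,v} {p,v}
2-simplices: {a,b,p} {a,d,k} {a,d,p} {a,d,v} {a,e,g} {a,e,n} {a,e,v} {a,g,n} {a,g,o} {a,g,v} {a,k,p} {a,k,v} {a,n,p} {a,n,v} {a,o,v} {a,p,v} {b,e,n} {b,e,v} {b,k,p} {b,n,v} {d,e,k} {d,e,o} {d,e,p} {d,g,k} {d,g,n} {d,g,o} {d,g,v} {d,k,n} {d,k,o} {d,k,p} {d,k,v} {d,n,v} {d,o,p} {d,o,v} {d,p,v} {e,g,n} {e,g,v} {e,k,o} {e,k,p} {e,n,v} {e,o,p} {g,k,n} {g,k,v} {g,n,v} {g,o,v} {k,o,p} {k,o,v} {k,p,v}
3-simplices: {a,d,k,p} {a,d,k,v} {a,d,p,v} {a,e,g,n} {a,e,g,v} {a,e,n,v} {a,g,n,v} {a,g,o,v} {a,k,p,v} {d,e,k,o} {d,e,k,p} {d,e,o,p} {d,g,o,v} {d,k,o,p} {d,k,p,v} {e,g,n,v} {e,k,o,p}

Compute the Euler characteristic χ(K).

χ(K)=-2

n_0=10 n_1=43 n_2=48 n_3=17
χ=+10−43+48−17=-2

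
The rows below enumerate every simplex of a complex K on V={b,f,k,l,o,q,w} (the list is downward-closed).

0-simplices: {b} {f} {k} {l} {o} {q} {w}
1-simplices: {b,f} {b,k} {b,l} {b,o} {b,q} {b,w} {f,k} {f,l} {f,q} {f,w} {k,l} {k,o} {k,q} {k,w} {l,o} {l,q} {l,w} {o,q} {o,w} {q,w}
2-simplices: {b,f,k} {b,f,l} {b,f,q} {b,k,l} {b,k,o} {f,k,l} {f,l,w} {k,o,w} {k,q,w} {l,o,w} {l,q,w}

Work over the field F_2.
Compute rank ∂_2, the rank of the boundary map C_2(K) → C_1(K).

rank∂_2=10

n_0=7 n_1=20 n_2=11  [Z2]
∂1: piv[bf,bk,bl,bo,bq,bw] rk=6  ker:fk,fl,fq,fw,kl,ko,kq,kw,lo,lq,lw,oq,ow,qw
∂2: piv[bfk,bfl,bfq,bkl,bko,flw,kow,kqw,low,lqw] rk=10  ker:fkl
rk∂_2=10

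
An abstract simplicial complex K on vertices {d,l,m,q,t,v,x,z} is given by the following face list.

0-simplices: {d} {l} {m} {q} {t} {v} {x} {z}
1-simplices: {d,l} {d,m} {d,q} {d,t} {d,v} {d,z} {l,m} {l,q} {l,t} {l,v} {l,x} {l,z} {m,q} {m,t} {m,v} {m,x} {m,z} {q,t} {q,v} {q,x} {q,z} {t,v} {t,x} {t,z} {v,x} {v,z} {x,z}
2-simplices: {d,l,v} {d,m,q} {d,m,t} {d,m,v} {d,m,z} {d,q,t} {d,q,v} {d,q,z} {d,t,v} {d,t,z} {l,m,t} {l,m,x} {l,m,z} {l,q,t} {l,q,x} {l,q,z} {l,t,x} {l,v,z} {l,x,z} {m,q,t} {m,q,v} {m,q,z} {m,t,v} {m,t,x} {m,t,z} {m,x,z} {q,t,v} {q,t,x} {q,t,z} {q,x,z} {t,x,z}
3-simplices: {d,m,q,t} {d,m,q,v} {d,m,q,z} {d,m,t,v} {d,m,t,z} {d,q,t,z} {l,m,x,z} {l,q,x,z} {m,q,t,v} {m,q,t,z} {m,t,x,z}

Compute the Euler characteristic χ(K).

n_0=8 n_1=27 n_2=31 n_3=11
χ=+8−27+31−11=1

χ(K)=1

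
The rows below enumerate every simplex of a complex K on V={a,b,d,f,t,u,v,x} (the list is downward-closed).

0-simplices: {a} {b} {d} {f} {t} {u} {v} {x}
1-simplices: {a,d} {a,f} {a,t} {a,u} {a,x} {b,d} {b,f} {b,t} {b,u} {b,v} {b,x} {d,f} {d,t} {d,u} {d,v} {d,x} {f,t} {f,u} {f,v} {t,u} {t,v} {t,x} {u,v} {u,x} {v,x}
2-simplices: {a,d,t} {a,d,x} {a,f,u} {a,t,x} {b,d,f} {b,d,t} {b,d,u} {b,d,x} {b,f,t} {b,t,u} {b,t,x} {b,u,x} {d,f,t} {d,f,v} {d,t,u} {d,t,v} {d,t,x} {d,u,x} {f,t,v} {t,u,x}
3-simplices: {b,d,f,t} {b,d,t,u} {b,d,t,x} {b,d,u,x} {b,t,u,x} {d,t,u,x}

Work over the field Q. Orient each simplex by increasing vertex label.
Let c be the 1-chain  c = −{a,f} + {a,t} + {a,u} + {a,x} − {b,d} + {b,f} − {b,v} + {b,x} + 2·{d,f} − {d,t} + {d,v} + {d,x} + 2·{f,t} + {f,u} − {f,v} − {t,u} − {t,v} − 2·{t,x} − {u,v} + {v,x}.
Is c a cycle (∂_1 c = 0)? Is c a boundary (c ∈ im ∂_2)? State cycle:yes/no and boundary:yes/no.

n_0=8 n_1=25 n_2=20 n_3=6  [Q]
∂1: piv[ad,af,at,au,ax,bd,bv] rk=7  ker:bf,bt,bu,bx,df,dt,du,dv,dx,ft,fu,fv,tu,tv,tx,uv,ux,vx
∂2: piv[adt,adx,afu,atx,bdf,bdt,bdu,bdx,bft,btu,bux,dfv,dtv] rk=13  ker:btx,dft,dtu,dtx,dux,ftv,tux
∂3: piv[bdft,bdtu,bdtx,bdux,btux] rk=5  ker:dtux
∂1c = −2·{a} − 4·{d} + 6·{t} + 2·{u} − 4·{v} + 2·{x}

cycle:no boundary:no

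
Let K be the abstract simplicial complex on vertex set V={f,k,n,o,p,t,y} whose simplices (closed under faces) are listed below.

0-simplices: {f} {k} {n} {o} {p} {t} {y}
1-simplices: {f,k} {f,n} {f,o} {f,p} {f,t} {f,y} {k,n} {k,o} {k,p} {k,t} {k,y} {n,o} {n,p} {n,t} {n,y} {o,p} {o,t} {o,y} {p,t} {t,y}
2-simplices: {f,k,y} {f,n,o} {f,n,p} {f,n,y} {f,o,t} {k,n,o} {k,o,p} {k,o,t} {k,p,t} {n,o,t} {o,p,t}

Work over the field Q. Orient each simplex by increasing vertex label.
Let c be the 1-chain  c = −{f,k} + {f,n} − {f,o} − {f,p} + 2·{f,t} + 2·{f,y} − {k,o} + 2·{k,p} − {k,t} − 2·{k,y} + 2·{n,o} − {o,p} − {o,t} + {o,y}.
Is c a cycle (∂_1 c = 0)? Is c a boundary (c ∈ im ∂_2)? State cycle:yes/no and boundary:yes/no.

cycle:no boundary:no

n_0=7 n_1=20 n_2=11  [Q]
∂1: piv[fk,fn,fo,fp,ft,fy] rk=6  ker:kn,ko,kp,kt,ky,no,np,nt,ny,op,ot,oy,pt,ty
∂2: piv[fky,fno,fnp,fny,fot,kno,kop,kot,kpt,not] rk=10  ker:opt
∂1c = −2·{f} + {k} − {n} + {o} + {y}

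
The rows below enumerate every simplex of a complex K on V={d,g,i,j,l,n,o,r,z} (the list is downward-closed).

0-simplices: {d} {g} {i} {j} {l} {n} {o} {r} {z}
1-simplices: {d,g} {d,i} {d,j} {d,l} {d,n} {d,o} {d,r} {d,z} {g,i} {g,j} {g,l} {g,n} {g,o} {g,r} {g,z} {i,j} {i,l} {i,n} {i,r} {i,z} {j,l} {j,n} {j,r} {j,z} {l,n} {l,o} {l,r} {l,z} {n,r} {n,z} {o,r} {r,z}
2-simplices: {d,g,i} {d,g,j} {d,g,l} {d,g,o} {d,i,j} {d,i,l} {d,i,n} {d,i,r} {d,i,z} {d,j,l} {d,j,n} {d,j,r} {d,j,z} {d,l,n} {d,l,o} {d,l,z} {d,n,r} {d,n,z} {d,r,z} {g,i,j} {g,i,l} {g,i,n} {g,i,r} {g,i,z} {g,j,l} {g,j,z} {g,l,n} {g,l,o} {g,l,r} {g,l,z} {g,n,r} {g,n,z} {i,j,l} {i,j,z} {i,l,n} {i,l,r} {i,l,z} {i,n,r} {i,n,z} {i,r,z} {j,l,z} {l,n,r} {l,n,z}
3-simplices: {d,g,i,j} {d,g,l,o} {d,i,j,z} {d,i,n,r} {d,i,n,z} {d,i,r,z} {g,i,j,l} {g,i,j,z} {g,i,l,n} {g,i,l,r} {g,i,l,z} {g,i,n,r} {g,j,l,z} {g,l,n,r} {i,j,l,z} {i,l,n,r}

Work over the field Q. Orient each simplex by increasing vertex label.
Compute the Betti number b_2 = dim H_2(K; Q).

n_0=9 n_1=32 n_2=43 n_3=16  [Q]
∂1: piv[dg,di,dj,dl,dn,do,dr,dz] rk=8  ker:gi,gj,gl,gn,go,gr,gz,ij,il,in,ir,iz,jl,jn,jr,jz,ln,lo,lr,lz,nr,nz,or,rz
∂2: piv[dgi,dgj,dgl,dgo,dij,dil,din,dir,diz,djl,djn,djr,djz,dln,dlo,dlz,dnr,dnz,drz,gin,gir,giz,glr] rk=23  ker:gij,gil,gjl,gjz,gln,glo,glz,gnr,gnz,ijl,ijz,iln,ilr,ilz,inr,inz,irz,jlz,lnr,lnz
∂3: piv[dgij,dglo,dijz,dinr,dinz,dirz,gijl,gijz,giln,gilr,gilz,ginr,gjlz,glnr] rk=14  ker:ijlz,ilnr
b_2=(43−23)−14=6

b_2=6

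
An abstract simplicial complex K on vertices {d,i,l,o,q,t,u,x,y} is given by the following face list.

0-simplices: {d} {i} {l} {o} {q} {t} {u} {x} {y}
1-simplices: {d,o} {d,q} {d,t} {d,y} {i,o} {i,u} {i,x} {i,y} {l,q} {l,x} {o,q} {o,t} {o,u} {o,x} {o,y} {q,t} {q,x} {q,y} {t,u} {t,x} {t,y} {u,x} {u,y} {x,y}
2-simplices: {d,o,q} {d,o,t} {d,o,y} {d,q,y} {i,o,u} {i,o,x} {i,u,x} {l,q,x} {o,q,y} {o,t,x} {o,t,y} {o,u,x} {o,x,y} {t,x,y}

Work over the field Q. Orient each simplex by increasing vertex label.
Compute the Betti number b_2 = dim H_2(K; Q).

b_2=3

n_0=9 n_1=24 n_2=14  [Q]
∂1: piv[do,dq,dt,dy,io,iu,ix,lq] rk=8  ker:iy,lx,oq,ot,ou,ox,oy,qt,qx,qy,tu,tx,ty,ux,uy,xy
∂2: piv[doq,dot,doy,dqy,iou,iox,iux,lqx,otx,oty,oxy] rk=11  ker:oqy,oux,txy
b_2=(14−11)−0=3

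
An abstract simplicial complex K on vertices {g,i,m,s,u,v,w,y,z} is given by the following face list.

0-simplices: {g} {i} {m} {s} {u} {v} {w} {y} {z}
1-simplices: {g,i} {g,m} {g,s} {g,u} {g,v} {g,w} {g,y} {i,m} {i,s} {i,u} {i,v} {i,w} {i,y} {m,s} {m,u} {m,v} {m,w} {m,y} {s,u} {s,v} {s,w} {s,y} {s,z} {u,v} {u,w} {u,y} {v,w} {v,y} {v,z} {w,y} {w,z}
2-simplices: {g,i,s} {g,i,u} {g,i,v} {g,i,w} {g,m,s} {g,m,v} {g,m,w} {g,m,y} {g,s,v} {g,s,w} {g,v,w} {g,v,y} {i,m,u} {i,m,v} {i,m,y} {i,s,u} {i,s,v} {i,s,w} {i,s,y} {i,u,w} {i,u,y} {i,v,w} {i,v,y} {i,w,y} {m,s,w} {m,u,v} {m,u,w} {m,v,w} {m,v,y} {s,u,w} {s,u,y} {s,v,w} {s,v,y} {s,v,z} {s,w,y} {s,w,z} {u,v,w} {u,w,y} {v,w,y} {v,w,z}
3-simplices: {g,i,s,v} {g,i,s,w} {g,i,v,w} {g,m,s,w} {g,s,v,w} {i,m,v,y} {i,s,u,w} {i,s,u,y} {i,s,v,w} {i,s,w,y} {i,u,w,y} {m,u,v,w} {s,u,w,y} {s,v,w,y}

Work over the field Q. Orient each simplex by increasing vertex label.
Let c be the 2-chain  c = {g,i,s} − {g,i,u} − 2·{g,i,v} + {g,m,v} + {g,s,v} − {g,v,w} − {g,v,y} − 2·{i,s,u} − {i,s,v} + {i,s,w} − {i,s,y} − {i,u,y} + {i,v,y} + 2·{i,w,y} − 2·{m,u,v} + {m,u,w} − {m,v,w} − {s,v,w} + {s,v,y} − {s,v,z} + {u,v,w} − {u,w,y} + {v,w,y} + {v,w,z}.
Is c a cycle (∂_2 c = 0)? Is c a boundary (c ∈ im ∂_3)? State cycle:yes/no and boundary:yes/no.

cycle:no boundary:no

n_0=9 n_1=31 n_2=40 n_3=14  [Q]
∂1: piv[gi,gm,gs,gu,gv,gw,gy,sz] rk=8  ker:im,is,iu,iv,iw,iy,ms,mu,mv,mw,my,su,sv,sw,sy,uv,uw,uy,vw,vy,vz,wy,wz
∂2: piv[gis,giu,giv,giw,gms,gmv,gmw,gmy,gsv,gsw,gvw,gvy,imu,imv,imy,isu,isy,iuw,iuy,iwy,muv,svz,swz] rk=23  ker:isv,isw,ivw,ivy,msw,muw,mvw,mvy,suw,suy,svw,svy,swy,uvw,uwy,vwy,vwz
∂3: piv[gisv,gisw,givw,gmsw,gsvw,imvy,isuw,isuy,iswy,iuwy,muvw,svwy] rk=12  ker:isvw,suwy
∂2c = −2·{g,i} + {g,m} + {g,u} − 2·{g,v} + {g,w} + {g,y} − 2·{i,s} + {i,w} − {i,y} − {m,u} + 2·{m,v} − 2·{s,u} − {s,v} + 2·{s,w} − 2·{s,y} + {s,z} − {u,v} − {u,w} − 2·{v,z} + 2·{w,y} + {w,z}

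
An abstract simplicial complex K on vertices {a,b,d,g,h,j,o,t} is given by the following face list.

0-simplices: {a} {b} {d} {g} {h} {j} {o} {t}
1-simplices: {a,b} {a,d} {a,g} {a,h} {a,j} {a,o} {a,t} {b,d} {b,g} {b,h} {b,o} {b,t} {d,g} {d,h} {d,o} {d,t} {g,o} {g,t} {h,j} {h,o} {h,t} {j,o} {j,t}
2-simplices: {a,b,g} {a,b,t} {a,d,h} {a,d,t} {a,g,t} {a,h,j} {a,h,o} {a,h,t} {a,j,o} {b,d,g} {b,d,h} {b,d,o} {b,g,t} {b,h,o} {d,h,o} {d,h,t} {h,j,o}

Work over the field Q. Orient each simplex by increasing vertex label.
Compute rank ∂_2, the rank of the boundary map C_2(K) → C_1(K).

n_0=8 n_1=23 n_2=17  [Q]
∂1: piv[ab,ad,ag,ah,aj,ao,at] rk=7  ker:bd,bg,bh,bo,bt,dg,dh,do,dt,go,gt,hj,ho,ht,jo,jt
∂2: piv[abg,abt,adh,adt,agt,ahj,aho,aht,ajo,bdg,bdh,bdo,bho] rk=13  ker:bgt,dho,dht,hjo
rk∂_2=13

rank∂_2=13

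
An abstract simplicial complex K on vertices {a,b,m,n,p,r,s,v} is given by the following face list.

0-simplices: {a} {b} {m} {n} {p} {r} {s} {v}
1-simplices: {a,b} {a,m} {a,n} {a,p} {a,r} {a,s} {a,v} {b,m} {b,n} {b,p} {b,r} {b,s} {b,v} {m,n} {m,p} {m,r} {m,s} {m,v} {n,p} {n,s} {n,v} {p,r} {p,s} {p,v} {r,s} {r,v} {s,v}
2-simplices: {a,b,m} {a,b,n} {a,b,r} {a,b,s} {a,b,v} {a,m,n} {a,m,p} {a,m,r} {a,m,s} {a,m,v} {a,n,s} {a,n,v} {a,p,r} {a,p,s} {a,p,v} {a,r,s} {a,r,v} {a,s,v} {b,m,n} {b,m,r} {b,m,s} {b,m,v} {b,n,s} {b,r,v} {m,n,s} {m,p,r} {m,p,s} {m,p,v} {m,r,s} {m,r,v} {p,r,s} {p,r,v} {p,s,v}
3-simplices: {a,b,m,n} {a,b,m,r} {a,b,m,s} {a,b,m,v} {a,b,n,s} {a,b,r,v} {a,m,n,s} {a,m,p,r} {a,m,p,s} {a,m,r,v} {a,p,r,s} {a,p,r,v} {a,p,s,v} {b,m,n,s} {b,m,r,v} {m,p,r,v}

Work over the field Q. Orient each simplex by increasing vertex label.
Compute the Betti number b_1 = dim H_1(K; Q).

b_1=2

n_0=8 n_1=27 n_2=33 n_3=16  [Q]
∂1: piv[ab,am,an,ap,ar,as,av] rk=7  ker:bm,bn,bp,br,bs,bv,mn,mp,mr,ms,mv,np,ns,nv,pr,ps,pv,rs,rv,sv
∂2: piv[abm,abn,abr,abs,abv,amn,amp,amr,ams,amv,ans,anv,apr,aps,apv,ars,arv,asv] rk=18  ker:bmn,bmr,bms,bmv,bns,brv,mns,mpr,mps,mpv,mrs,mrv,prs,prv,psv
∂3: piv[abmn,abmr,abms,abmv,abns,abrv,amns,ampr,amps,amrv,aprs,aprv,apsv,mprv] rk=14  ker:bmns,bmrv
b_1=(27−7)−18=2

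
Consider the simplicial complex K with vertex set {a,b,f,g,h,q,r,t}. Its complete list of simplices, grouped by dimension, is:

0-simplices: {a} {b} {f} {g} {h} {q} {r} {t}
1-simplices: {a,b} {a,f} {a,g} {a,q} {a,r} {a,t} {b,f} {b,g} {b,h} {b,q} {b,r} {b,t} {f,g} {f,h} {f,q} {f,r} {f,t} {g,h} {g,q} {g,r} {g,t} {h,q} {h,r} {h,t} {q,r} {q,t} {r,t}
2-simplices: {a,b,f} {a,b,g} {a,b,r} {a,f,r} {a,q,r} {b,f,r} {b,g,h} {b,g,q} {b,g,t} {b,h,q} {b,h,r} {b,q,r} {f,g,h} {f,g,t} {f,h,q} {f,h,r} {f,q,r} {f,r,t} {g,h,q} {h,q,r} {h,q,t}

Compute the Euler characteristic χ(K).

n_0=8 n_1=27 n_2=21
χ=+8−27+21=2

χ(K)=2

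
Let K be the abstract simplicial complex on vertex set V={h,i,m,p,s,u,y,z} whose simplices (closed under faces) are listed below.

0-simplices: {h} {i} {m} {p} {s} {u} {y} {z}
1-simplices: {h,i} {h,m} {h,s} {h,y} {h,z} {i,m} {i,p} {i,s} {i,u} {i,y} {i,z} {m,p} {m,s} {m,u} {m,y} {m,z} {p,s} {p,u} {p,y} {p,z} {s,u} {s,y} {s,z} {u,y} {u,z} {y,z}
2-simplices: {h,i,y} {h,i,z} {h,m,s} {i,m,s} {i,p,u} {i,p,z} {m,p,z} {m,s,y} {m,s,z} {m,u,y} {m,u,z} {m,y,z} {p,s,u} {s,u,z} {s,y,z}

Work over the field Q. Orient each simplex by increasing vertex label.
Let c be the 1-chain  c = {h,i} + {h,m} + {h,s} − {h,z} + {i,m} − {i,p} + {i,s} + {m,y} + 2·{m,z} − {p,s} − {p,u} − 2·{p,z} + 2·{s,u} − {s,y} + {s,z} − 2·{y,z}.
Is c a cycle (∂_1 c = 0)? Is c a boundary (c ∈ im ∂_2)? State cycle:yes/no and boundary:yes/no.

n_0=8 n_1=26 n_2=15  [Q]
∂1: piv[hi,hm,hs,hy,hz,ip,iu] rk=7  ker:im,is,iy,iz,mp,ms,mu,my,mz,ps,pu,py,pz,su,sy,sz,uy,uz,yz
∂2: piv[hiy,hiz,hms,ims,ipu,ipz,mpz,msy,msz,muy,muz,myz,psu,suz] rk=14  ker:syz
∂1c = −2·{h} − {m} + 3·{p} − {s} + {u} + 2·{y} − 2·{z}

cycle:no boundary:no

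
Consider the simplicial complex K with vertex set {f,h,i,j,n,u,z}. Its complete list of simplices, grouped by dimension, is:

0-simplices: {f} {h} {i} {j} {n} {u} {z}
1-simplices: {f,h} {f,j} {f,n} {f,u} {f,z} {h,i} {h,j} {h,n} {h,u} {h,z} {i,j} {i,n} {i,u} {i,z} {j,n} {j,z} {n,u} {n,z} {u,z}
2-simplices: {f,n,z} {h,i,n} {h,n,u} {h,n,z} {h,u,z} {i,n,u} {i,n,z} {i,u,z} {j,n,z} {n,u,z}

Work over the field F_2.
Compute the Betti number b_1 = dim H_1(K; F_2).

n_0=7 n_1=19 n_2=10  [Z2]
∂1: piv[fh,fj,fn,fu,fz,hi] rk=6  ker:hj,hn,hu,hz,ij,in,iu,iz,jn,jz,nu,nz,uz
∂2: piv[fnz,hin,hnu,hnz,huz,inu,inz,jnz] rk=8  ker:iuz,nuz
b_1=(19−6)−8=5

b_1=5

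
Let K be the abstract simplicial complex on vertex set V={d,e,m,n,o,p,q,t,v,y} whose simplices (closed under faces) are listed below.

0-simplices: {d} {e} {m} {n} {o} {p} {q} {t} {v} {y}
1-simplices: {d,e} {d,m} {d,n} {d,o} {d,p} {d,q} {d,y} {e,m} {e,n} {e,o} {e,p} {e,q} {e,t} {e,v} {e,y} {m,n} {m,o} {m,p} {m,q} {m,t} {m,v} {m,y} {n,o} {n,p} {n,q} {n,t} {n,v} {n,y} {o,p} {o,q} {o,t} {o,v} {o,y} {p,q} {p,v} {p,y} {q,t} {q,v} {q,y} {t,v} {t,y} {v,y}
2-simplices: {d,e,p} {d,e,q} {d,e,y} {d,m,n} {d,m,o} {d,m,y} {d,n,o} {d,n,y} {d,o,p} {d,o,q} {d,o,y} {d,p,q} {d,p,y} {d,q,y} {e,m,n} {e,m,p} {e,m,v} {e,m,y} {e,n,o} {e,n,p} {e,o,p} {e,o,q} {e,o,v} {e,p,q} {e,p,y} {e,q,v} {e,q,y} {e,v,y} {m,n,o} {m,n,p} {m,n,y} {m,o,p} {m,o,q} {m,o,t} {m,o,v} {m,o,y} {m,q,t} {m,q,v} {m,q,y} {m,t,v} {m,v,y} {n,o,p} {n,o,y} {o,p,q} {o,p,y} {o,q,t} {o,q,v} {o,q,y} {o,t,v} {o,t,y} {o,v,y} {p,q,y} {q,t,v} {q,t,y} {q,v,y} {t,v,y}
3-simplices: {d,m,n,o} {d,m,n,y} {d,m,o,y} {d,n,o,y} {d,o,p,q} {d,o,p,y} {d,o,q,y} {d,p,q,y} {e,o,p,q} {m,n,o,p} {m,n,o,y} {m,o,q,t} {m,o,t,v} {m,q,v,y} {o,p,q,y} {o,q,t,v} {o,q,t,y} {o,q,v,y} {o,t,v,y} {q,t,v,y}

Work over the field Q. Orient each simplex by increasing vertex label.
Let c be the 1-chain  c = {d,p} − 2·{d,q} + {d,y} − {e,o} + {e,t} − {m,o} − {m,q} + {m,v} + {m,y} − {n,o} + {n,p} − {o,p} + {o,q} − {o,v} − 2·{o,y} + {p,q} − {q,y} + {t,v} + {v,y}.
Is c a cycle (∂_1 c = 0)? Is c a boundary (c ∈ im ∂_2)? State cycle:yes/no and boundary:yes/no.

cycle:yes boundary:no

n_0=10 n_1=42 n_2=56 n_3=20  [Q]
∂1: piv[de,dm,dn,do,dp,dq,dy,et,ev] rk=9  ker:em,en,eo,ep,eq,ey,mn,mo,mp,mq,mt,mv,my,no,np,nq,nt,nv,ny,op,oq,ot,ov,oy,pq,pv,py,qt,qv,qy,tv,ty,vy
∂2: piv[dep,deq,dey,dmn,dmo,dmy,dno,dny,dop,doq,doy,dpq,dpy,dqy,emn,emp,emv,emy,eno,enp,eov,eqv,evy,moq,mot,mqt,mtv,oty] rk=28  ker:eop,eoq,epq,epy,eqy,mno,mnp,mny,mop,mov,moy,mqv,mqy,mvy,nop,noy,opq,opy,oqt,oqv,oqy,otv,ovy,pqy,qtv,qty,qvy,tvy
∂3: piv[dmno,dmny,dmoy,dnoy,dopq,dopy,doqy,dpqy,eopq,mnop,moqt,motv,mqvy,oqtv,oqty,oqvy,otvy] rk=17  ker:mnoy,opqy,qtvy
∂1c = 0
c vs im∂2: residual ≠ 0 ⇒ not boundary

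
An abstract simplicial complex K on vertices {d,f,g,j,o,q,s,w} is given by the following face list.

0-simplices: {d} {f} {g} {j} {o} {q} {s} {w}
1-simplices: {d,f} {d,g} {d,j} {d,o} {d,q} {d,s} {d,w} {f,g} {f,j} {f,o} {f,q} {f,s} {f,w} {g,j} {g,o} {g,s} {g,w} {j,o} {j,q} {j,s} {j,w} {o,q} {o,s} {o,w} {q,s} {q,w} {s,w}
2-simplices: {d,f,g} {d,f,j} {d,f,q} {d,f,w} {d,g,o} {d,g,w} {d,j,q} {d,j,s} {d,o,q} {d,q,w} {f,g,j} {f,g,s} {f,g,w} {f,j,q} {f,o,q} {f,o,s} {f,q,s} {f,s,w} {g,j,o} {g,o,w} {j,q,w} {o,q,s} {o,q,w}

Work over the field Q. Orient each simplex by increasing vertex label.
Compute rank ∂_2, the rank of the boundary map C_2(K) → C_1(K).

rank∂_2=19

n_0=8 n_1=27 n_2=23  [Q]
∂1: piv[df,dg,dj,do,dq,ds,dw] rk=7  ker:fg,fj,fo,fq,fs,fw,gj,go,gs,gw,jo,jq,js,jw,oq,os,ow,qs,qw,sw
∂2: piv[dfg,dfj,dfq,dfw,dgo,dgw,djq,djs,doq,dqw,fgj,fgs,foq,fos,fqs,fsw,gjo,gow,jqw] rk=19  ker:fgw,fjq,oqs,oqw
rk∂_2=19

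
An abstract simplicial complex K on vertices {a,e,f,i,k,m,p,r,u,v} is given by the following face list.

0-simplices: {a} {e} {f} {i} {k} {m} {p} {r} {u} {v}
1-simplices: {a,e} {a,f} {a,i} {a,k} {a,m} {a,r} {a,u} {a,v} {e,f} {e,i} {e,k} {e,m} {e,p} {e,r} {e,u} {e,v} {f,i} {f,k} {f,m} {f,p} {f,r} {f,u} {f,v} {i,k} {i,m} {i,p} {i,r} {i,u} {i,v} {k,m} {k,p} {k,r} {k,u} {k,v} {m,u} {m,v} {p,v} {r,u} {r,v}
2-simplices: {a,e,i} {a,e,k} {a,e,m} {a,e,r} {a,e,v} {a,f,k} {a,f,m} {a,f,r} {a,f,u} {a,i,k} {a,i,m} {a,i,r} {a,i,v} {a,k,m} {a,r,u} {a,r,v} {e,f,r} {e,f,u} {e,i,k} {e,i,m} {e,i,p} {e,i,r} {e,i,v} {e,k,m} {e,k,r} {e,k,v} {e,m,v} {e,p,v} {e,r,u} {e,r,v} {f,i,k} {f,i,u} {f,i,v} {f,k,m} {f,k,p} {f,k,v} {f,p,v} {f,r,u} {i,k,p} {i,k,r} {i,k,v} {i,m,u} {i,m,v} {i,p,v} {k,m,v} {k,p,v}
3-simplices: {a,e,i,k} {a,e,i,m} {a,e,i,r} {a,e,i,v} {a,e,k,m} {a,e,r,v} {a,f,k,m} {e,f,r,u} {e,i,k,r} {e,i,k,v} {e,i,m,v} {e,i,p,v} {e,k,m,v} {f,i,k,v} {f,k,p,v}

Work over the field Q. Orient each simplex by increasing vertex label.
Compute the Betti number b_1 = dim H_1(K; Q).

b_1=1

n_0=10 n_1=39 n_2=46 n_3=15  [Q]
∂1: piv[ae,af,ai,ak,am,ar,au,av,ep] rk=9  ker:ef,ei,ek,em,er,eu,ev,fi,fk,fm,fp,fr,fu,fv,ik,im,ip,ir,iu,iv,km,kp,kr,ku,kv,mu,mv,pv,ru,rv
∂2: piv[aei,aek,aem,aer,aev,afk,afm,afr,afu,aik,aim,air,aiv,akm,aru,arv,efr,efu,eip,ekr,ekv,emv,epv,fik,fiu,fiv,fkp,fpv,imu] rk=29  ker:eik,eim,eir,eiv,ekm,eru,erv,fkm,fkv,fru,ikp,ikr,ikv,imv,ipv,kmv,kpv
∂3: piv[aeik,aeim,aeir,aeiv,aekm,aerv,afkm,efru,eikr,eikv,eimv,eipv,ekmv,fikv,fkpv] rk=15
b_1=(39−9)−29=1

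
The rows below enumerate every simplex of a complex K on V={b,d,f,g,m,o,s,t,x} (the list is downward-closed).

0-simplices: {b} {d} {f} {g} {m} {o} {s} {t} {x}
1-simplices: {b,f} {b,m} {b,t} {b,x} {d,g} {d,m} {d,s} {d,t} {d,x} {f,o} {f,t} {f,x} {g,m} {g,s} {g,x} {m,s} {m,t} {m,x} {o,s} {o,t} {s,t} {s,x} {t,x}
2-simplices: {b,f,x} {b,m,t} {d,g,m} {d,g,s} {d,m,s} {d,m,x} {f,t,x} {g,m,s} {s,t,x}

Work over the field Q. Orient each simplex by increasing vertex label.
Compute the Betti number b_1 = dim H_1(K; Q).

n_0=9 n_1=23 n_2=9  [Q]
∂1: piv[bf,bm,bt,bx,dg,dm,ds,fo] rk=8  ker:dt,dx,ft,fx,gm,gs,gx,ms,mt,mx,os,ot,st,sx,tx
∂2: piv[bfx,bmt,dgm,dgs,dms,dmx,ftx,stx] rk=8  ker:gms
b_1=(23−8)−8=7

b_1=7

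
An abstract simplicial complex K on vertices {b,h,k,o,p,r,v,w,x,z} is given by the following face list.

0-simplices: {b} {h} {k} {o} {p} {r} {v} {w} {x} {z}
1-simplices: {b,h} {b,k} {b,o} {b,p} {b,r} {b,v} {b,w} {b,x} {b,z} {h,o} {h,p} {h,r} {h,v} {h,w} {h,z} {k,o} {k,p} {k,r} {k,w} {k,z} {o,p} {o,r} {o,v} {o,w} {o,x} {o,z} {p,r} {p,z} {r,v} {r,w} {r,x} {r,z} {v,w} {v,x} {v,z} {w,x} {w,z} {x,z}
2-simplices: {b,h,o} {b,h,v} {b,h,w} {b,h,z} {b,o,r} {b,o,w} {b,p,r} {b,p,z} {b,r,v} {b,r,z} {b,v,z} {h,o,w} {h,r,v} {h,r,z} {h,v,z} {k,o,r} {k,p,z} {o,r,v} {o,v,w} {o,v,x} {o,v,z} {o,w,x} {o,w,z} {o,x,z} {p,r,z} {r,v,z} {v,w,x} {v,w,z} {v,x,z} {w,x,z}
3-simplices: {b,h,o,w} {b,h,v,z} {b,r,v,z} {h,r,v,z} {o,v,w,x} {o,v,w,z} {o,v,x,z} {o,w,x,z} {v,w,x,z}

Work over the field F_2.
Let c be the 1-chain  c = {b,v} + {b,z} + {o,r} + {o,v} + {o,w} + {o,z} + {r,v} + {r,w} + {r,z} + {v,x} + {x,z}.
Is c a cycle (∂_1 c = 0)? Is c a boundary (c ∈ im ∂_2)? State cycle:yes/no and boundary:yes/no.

cycle:yes boundary:no

n_0=10 n_1=38 n_2=30 n_3=9  [Z2]
∂1: piv[bh,bk,bo,bp,br,bv,bw,bx,bz] rk=9  ker:ho,hp,hr,hv,hw,hz,ko,kp,kr,kw,kz,op,or,ov,ow,ox,oz,pr,pz,rv,rw,rx,rz,vw,vx,vz,wx,wz,xz
∂2: piv[bho,bhv,bhw,bhz,bor,bow,bpr,bpz,brv,brz,bvz,hrv,kor,kpz,orv,ovw,ovx,ovz,owx,owz,oxz] rk=21  ker:how,hrz,hvz,prz,rvz,vwx,vwz,vxz,wxz
∂3: piv[bhow,bhvz,brvz,hrvz,ovwx,ovwz,ovxz,owxz] rk=8  ker:vwxz
∂1c = 0
c vs im∂2: residual ≠ 0 ⇒ not boundary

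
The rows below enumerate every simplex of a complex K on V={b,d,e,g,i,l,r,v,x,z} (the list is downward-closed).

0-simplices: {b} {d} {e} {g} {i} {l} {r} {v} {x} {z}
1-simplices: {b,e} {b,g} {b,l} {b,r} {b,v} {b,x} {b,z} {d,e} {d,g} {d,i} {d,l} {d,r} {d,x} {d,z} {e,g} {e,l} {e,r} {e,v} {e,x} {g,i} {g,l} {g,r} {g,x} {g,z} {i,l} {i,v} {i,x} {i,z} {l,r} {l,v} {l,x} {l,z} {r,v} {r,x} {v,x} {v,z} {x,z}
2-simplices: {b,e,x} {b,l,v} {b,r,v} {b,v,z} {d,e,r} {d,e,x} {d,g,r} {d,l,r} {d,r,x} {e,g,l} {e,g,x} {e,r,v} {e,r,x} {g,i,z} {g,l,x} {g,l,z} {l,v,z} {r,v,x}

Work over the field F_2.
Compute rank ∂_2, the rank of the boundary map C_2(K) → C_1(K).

rank∂_2=17

n_0=10 n_1=37 n_2=18  [Z2]
∂1: piv[be,bg,bl,br,bv,bx,bz,de,di] rk=9  ker:dg,dl,dr,dx,dz,eg,el,er,ev,ex,gi,gl,gr,gx,gz,il,iv,ix,iz,lr,lv,lx,lz,rv,rx,vx,vz,xz
∂2: piv[bex,blv,brv,bvz,der,dex,dgr,dlr,drx,egl,egx,erv,giz,glx,glz,lvz,rvx] rk=17  ker:erx
rk∂_2=17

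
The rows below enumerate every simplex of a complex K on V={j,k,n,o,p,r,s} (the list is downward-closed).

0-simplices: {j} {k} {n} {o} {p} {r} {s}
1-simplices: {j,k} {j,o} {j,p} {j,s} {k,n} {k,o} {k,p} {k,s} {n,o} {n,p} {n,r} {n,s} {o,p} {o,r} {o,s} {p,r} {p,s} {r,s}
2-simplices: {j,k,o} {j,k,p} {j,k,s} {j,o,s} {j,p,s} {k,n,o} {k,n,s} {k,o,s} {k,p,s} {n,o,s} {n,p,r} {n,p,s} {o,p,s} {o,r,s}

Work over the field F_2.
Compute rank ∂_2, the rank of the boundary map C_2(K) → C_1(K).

n_0=7 n_1=18 n_2=14  [Z2]
∂1: piv[jk,jo,jp,js,kn,nr] rk=6  ker:ko,kp,ks,no,np,ns,op,or,os,pr,ps,rs
∂2: piv[jko,jkp,jks,jos,jps,kno,kns,npr,nps,ops,ors] rk=11  ker:kos,kps,nos
rk∂_2=11

rank∂_2=11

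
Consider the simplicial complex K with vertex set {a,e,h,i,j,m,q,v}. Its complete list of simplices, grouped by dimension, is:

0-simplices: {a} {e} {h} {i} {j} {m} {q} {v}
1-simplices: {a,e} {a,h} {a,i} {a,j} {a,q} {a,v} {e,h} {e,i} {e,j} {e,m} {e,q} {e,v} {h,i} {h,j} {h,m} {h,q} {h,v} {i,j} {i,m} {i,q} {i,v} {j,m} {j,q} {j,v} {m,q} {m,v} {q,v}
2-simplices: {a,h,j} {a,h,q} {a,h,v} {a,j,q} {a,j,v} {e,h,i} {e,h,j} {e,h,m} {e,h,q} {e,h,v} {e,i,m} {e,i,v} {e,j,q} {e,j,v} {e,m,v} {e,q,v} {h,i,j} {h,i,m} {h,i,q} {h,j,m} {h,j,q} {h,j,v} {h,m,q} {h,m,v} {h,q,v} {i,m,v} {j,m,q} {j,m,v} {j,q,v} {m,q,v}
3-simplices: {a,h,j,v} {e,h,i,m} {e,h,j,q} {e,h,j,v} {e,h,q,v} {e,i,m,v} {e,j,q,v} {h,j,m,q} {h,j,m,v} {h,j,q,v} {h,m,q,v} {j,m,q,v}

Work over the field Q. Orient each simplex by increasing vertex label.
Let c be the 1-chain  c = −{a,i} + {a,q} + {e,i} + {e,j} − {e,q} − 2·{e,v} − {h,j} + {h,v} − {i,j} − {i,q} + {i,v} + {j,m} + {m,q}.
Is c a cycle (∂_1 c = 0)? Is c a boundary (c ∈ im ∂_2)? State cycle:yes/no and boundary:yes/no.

n_0=8 n_1=27 n_2=30 n_3=12  [Q]
∂1: piv[ae,ah,ai,aj,aq,av,em] rk=7  ker:eh,ei,ej,eq,ev,hi,hj,hm,hq,hv,ij,im,iq,iv,jm,jq,jv,mq,mv,qv
∂2: piv[ahj,ahq,ahv,ajq,ajv,ehi,ehj,ehm,ehq,ehv,eim,eiv,emv,eqv,hij,hiq,hjm,hmq] rk=18  ker:ejq,ejv,him,hjq,hjv,hmv,hqv,imv,jmq,jmv,jqv,mqv
∂3: piv[ahjv,ehim,ehjq,ehjv,ehqv,eimv,ejqv,hjmq,hjmv,hmqv] rk=10  ker:hjqv,jmqv
∂1c = {e} + {i} − 2·{j}

cycle:no boundary:no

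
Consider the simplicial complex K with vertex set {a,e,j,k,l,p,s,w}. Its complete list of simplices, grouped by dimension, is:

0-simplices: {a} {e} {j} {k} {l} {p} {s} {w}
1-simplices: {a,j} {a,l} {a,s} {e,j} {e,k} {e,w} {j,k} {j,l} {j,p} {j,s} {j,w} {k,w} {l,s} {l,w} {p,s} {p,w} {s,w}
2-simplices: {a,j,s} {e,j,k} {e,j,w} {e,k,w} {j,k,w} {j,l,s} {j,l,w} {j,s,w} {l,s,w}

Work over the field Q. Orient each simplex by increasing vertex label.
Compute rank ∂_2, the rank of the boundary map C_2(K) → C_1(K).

n_0=8 n_1=17 n_2=9  [Q]
∂1: piv[aj,al,as,ej,ek,ew,jp] rk=7  ker:jk,jl,js,jw,kw,ls,lw,ps,pw,sw
∂2: piv[ajs,ejk,ejw,ekw,jls,jlw,jsw] rk=7  ker:jkw,lsw
rk∂_2=7

rank∂_2=7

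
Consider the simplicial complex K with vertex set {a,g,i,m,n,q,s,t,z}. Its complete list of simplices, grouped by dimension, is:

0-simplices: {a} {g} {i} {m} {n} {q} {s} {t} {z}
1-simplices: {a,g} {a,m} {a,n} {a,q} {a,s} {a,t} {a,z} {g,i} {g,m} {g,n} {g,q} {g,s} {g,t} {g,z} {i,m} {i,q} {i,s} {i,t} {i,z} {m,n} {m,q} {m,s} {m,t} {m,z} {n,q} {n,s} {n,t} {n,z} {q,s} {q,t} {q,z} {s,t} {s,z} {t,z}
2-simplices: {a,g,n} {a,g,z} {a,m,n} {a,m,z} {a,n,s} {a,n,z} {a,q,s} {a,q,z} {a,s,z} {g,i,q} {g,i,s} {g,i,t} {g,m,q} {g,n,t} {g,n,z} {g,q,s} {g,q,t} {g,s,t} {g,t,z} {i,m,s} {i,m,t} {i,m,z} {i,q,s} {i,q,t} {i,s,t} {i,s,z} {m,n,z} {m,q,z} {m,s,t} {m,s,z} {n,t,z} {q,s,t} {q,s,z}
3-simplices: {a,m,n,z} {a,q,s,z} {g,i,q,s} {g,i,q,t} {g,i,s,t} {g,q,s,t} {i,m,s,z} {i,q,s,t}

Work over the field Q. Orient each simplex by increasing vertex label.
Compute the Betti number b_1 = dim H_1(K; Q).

b_1=3

n_0=9 n_1=34 n_2=33 n_3=8  [Q]
∂1: piv[ag,am,an,aq,as,at,az,gi] rk=8  ker:gm,gn,gq,gs,gt,gz,im,iq,is,it,iz,mn,mq,ms,mt,mz,nq,ns,nt,nz,qs,qt,qz,st,sz,tz
∂2: piv[agn,agz,amn,amz,ans,anz,aqs,aqz,asz,giq,gis,git,gmq,gnt,gqs,gqt,gst,gtz,ims,imt,imz,isz,mqz] rk=23  ker:gnz,iqs,iqt,ist,mnz,mst,msz,ntz,qst,qsz
∂3: piv[amnz,aqsz,giqs,giqt,gist,gqst,imsz] rk=7  ker:iqst
b_1=(34−8)−23=3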